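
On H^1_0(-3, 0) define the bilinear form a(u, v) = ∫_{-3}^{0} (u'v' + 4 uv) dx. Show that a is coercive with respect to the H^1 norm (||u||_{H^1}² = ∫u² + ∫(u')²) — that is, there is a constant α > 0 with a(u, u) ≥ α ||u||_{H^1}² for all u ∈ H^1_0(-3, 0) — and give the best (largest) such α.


α = 1

Coercivity of a(·,·) on H^1_0(-3, 0) means a(u, u) ≥ α ||u||_{H^1}² for every u ∈ H^1_0.
The interval has length L = 3, and Poincaré/coercivity depend only on L. Here a(u, u) = ∫(u')² + (4)·∫u².
Here c = 4 ≥ 1, so a(u,u) = ∫(u')² + c∫u² ≥ ∫(u')² + ∫u² = ||u||_{H^1}², i.e. α = 1 works. No larger α is possible: a(u,u) ≥ α||u||_{H^1}² means (1−α)∫(u')² ≥ (α−c)∫u², and for the modes u_n = sin(nπ(x−x₀)/L) (x₀ the left endpoint) one has ∫u_n²/∫(u_n')² = (L/(nπ))² → 0, so a(u_n,u_n)/||u_n||_{H^1}² → 1. Hence the optimal constant is α = 1.
Therefore α = 1.


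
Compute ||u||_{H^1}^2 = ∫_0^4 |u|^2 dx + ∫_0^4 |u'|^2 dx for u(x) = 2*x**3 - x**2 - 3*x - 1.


||u||_{H^1}^2 = 211672/21

The H^1 norm (squared) on an interval (0, L) is
  ||u||_{H^1}^2 = ∫_0^L u(x)^2 dx + ∫_0^L u'(x)^2 dx.
Compute u'(x) = 6*x**2 - 2*x - 3.
Then u(x)^2 = 4*x**6 - 4*x**5 - 11*x**4 + 2*x**3 + 11*x**2 + 6*x + 1 and u'(x)^2 = 36*x**4 - 24*x**3 - 32*x**2 + 12*x + 9.
Integrate each monomial from 0 to 4 using ∫_0^4 c·x^n dx = c·4^(n+1)/(n+1):
  ∫_0^4 u(x)^2 dx = ∫_0^4 (4*x^6 - 4*x^5 - 11*x^4 + 2*x^3 + 11*x^2 + 6*x + 1) dx. Term by term:
    ∫_0^4 4*x^6 dx = 65536/7;  ∫_0^4 -4*x^5 dx = -8192/3;  ∫_0^4 -11*x^4 dx = -11264/5;
    ∫_0^4 2*x^3 dx = 128;  ∫_0^4 11*x^2 dx = 704/3;  ∫_0^4 6*x dx = 48;
    ∫_0^4 1 dx = 4.
  Sum: 65536/7 − 8192/3 − 11264/5 + 128 + 704/3 + 48 + 4 = 167772/35.
  ∫_0^4 u'(x)^2 dx = ∫_0^4 (36*x^4 - 24*x^3 - 32*x^2 + 12*x + 9) dx. Term by term:
    ∫_0^4 36*x^4 dx = 36864/5;  ∫_0^4 -24*x^3 dx = -1536;  ∫_0^4 -32*x^2 dx = -2048/3;
    ∫_0^4 12*x dx = 96;  ∫_0^4 9 dx = 36.
  Sum: 36864/5 − 1536 − 2048/3 + 96 + 36 = 79292/15.
Adding: ||u||_{H^1}^2 = 167772/35 + 79292/15 = 211672/21.


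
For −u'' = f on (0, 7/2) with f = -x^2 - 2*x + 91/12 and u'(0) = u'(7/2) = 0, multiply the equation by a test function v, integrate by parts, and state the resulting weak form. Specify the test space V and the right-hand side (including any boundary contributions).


V = H^1(0, 7/2) (no boundary constraint on v; u is determined up to an additive constant); weak form: ∫_0^7/2 u'v' dx = ∫_0^7/2 (-x^2 - 2*x + 91/12) v dx for all v ∈ V.

Multiply both sides by a test function v and integrate from 0 to 7/2:
  ∫_0^7/2 −u''(x) v(x) dx = ∫_0^7/2 f(x) v(x) dx.
Integrate the LHS by parts once:
  ∫_0^7/2 −u'' v dx = −[u'(x) v(x)]_0^7/2 + ∫_0^7/2 u'(x) v'(x) dx.
Thus ∫_0^7/2 u'(x) v'(x) dx = ∫_0^7/2 f(x) v(x) dx + [u'(x) v(x)]_0^7/2.
Choose V so that boundary terms are either known or forced to vanish.
u has homogeneous Neumann: u'(0) = u'(7/2) = 0. So [u' v]_0^7/2 = 0·v(7/2) − 0·v(0) = 0 for any v; take V = H^1(0, 7/2).
Weak formulation: find u (satisfying any essential BC) such that ∫_0^7/2 u'(x) v'(x) dx = ∫_0^7/2 f v dx for all v ∈ V (homogeneous Neumann, so boundary terms vanish).
Substituting f(x) = -x^2 - 2*x + 91/12, the right-hand side is ∫_0^7/2 (-x^2 - 2*x + 91/12) v dx.
Compatibility check (pure Neumann): taking v ≡ 1 ∈ V gives 0 = ∫_0^7/2 f dx + (0) − (0), i.e. ∫_0^7/2 f dx must equal u'(0) − u'(7/2) = 0. Indeed ∫_0^7/2 (-x^2 - 2*x + 91/12) dx = 0, so the data are compatible. The solution is then unique only up to an additive constant (fix it e.g. by requiring ∫_0^7/2 u dx = 0).


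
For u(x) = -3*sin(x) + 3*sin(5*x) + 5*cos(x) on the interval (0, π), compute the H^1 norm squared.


||u||_{H^1(0,π)}^2 = 151*π

u'(x) = -5*sin(x) - 3*cos(x) + 15*cos(5*x).
Expand u² and (u')² and integrate term by term on (0, π), using: for integers n ≥ 1, ∫_0^π sin²(nx) dx = ∫_0^π cos²(nx) dx = π/2; for n ≠ n', ∫_0^π sin(nx)sin(n'x) dx = ∫_0^π cos(nx)cos(n'x) dx = 0; and by product-to-sum, ∫_0^π sin(nx)cos(n'x) dx = ½∫_0^π [sin((n+n')x) + sin((n−n')x)] dx, which is 0 when n+n' is even and 2n/(n²−n'²) when n+n' is odd (it need not vanish on (0, π)).
  u² squared terms: (-3)²·∫sin(x)² dx = 9·π/2 = 9*π/2;  (3)²·∫sin(5x)² dx = 9·π/2 = 9*π/2;  (5)²·∫cos(x)² dx = 25·π/2 = 25*π/2.
  u² cross terms: 2·(-3)·(3)·∫sin(x)·sin(5x) dx = -18·(0) = 0;  2·(-3)·(5)·∫sin(x)·cos(x) dx = -30·(0) = 0;  2·(3)·(5)·∫sin(5x)·cos(x) dx = 30·(0) = 0.
  So ∫_0^π u² dx = 9*π/2 + 9*π/2 + 25*π/2 + 0 + 0 + 0 = 43*π/2.
  (u')² squared terms: (-5)²·∫sin(x)² dx = 25·π/2 = 25*π/2;  (-3)²·∫cos(x)² dx = 9·π/2 = 9*π/2;  (15)²·∫cos(5x)² dx = 225·π/2 = 225*π/2.
  (u')² cross terms: 2·(-5)·(-3)·∫sin(x)·cos(x) dx = 30·(0) = 0;  2·(-5)·(15)·∫sin(x)·cos(5x) dx = -150·(0) = 0;  2·(-3)·(15)·∫cos(x)·cos(5x) dx = -90·(0) = 0.
  So ∫_0^π (u')² dx = 25*π/2 + 9*π/2 + 225*π/2 + 0 + 0 + 0 = 259*π/2.
||u||_{H^1}^2 = (43*π/2) + (259*π/2) = 151*π.


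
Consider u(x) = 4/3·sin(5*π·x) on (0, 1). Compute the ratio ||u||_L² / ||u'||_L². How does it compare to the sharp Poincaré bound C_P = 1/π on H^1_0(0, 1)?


||u||_L² / ||u'||_L² = 1/(5*π) < C_P = 1/π.

u(x) = 4/3·sin(5*π·x), so u'(x) = 20*π*cos(5*π*x)/3.
Writing u(x) = A·sin(kπx/L) with A = 4/3 and k = 5, use ∫_0^L sin²(kπx/L) dx = L/2 and ∫_0^L cos²(kπx/L) dx = L/2.
u² = 16/9·sin²(5*π·x) and (u')² = 400*π^2/9·cos²(5*π·x), and each of sin², cos² integrates to L/2 = 1/2 over (0, 1).
∫_0^1 u² dx = 8/9, so ||u||_L² = 2*sqrt(2)/3.
∫_0^1 (u')² dx = 200*π^2/9, so ||u'||_L² = 10*sqrt(2)*π/3.
Ratio ||u||_L² / ||u'||_L² = 1/(5*π).
Sharp Poincaré constant on H^1_0(0, 1) is C_P = L/π = 1/π, achieved by sin(π·x).
This is the k = 5 harmonic; the ratio L/(kπ) is strictly less than C_P = L/π, consistent with the sharp inequality ||u||_L² ≤ C_P ||u'||_L².


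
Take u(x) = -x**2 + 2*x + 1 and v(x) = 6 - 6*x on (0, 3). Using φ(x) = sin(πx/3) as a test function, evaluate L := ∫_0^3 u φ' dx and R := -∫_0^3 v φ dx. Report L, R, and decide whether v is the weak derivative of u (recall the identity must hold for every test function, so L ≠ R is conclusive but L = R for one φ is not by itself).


LHS = 6/π, RHS = 18/π. No, v is not the weak derivative of u.

u(x) = -x**2 + 2*x + 1, classical derivative u'(x) = 2 - 2*x.
φ(x) = sin(πx/3), so φ'(x) = π*cos(π*x/3)/3.
Note φ(0) = φ(3) = 0, so the boundary term u·φ vanishes.
LHS = ∫_0^3 u(x) φ'(x) dx = ∫_0^3 (-π*x^2*cos(π*x/3)/3 + 2*π*x*cos(π*x/3)/3 + π*cos(π*x/3)/3) dx. Term by term:
  ∫_0^3 π*cos(π*x/3)/3 dx = 0;  ∫_0^3 -π*x^2*cos(π*x/3)/3 dx = 18/π;  ∫_0^3 2*π*x*cos(π*x/3)/3 dx = -12/π.
Sum: 0 + 18/π − 12/π = 6/π.
So LHS = 6/π.
∫_0^3 v(x) φ(x) dx = ∫_0^3 (-6*x*sin(π*x/3) + 6*sin(π*x/3)) dx. Term by term:
  ∫_0^3 6*sin(π*x/3) dx = 36/π;  ∫_0^3 -6*x*sin(π*x/3) dx = -54/π.
Sum: 36/π − 54/π = -18/π.
So RHS = -∫_0^3 v(x) φ(x) dx = 18/π.
LHS − RHS = -12/π ≠ 0, so the identity fails.
(For a valid weak derivative the identity must hold for EVERY test function, in particular this one. The failure shows v is NOT the weak derivative of u.)
Correct weak derivative would be u'(x) = 2 - 2*x.


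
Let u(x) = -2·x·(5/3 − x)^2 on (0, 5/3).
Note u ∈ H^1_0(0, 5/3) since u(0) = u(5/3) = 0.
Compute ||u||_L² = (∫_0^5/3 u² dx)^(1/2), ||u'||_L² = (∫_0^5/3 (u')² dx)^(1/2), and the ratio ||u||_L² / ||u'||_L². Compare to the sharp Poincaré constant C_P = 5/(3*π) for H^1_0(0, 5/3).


||u||_L² / ||u'||_L² = 5*sqrt(14)/42 < C_P = 5/(3*π).

u(x) = -2·x·(5/3 − x)^2, so u'(x) = -6*x^2 + 40*x/3 - 50/9.
u(x) = -2·x·(5/3 − x)^2 vanishes at x = 0 and x = 5/3, so u ∈ H^1_0(0, 5/3). Differentiate via the product rule and integrate the resulting polynomials term by term.
  ∫_0^5/3 u² dx = ∫_0^5/3 (4*x^6 - 80*x^5/3 + 200*x^4/3 - 2000*x^3/27 + 2500*x^2/81) dx. Term by term:
    ∫_0^5/3 4*x^6 dx = 312500/15309;  ∫_0^5/3 -80*x^5/3 dx = -625000/6561;  ∫_0^5/3 200*x^4/3 dx = 125000/729;
    ∫_0^5/3 -2000*x^3/27 dx = -312500/2187;  ∫_0^5/3 2500*x^2/81 dx = 312500/6561.
  Sum: 312500/15309 − 625000/6561 + 125000/729 − 312500/2187 + 312500/6561 = 62500/45927.
  ∫_0^5/3 (u')² dx = ∫_0^5/3 (36*x^4 - 160*x^3 + 2200*x^2/9 - 4000*x/27 + 2500/81) dx. Term by term:
    ∫_0^5/3 36*x^4 dx = 2500/27;  ∫_0^5/3 -160*x^3 dx = -25000/81;  ∫_0^5/3 2200*x^2/9 dx = 275000/729;
    ∫_0^5/3 -4000*x/27 dx = -50000/243;  ∫_0^5/3 2500/81 dx = 12500/243.
  Sum: 2500/27 − 25000/81 + 275000/729 − 50000/243 + 12500/243 = 5000/729.
∫_0^5/3 u² dx = 62500/45927, so ||u||_L² = 250*sqrt(7)/567.
∫_0^5/3 (u')² dx = 5000/729, so ||u'||_L² = 50*sqrt(2)/27.
Ratio ||u||_L² / ||u'||_L² = 5*sqrt(14)/42.
Sharp Poincaré constant on H^1_0(0, 5/3) is C_P = L/π = 5/(3*π), achieved by sin(3*π/5·x).
A polynomial bump cannot attain the sharp Poincaré constant (only the first sine eigenfunction does), so the ratio is strictly less than C_P, consistent with ||u||_L² ≤ C_P ||u'||_L².


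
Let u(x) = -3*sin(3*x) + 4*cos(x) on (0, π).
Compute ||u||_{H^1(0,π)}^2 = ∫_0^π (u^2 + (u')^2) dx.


||u||_{H^1(0,π)}^2 = 61*π

u'(x) = -4*sin(x) - 9*cos(3*x).
Expand u² and (u')² and integrate term by term on (0, π), using: for integers n ≥ 1, ∫_0^π sin²(nx) dx = ∫_0^π cos²(nx) dx = π/2; for n ≠ n', ∫_0^π sin(nx)sin(n'x) dx = ∫_0^π cos(nx)cos(n'x) dx = 0; and by product-to-sum, ∫_0^π sin(nx)cos(n'x) dx = ½∫_0^π [sin((n+n')x) + sin((n−n')x)] dx, which is 0 when n+n' is even and 2n/(n²−n'²) when n+n' is odd (it need not vanish on (0, π)).
  u² squared terms: (-3)²·∫sin(3x)² dx = 9·π/2 = 9*π/2;  (4)²·∫cos(x)² dx = 16·π/2 = 8*π.
  u² cross terms: 2·(-3)·(4)·∫sin(3x)·cos(x) dx = -24·(0) = 0.
  So ∫_0^π u² dx = 9*π/2 + 8*π + 0 = 25*π/2.
  (u')² squared terms: (-9)²·∫cos(3x)² dx = 81·π/2 = 81*π/2;  (-4)²·∫sin(x)² dx = 16·π/2 = 8*π.
  (u')² cross terms: 2·(-9)·(-4)·∫cos(3x)·sin(x) dx = 72·(0) = 0.
  So ∫_0^π (u')² dx = 81*π/2 + 8*π + 0 = 97*π/2.
||u||_{H^1}^2 = (25*π/2) + (97*π/2) = 61*π.


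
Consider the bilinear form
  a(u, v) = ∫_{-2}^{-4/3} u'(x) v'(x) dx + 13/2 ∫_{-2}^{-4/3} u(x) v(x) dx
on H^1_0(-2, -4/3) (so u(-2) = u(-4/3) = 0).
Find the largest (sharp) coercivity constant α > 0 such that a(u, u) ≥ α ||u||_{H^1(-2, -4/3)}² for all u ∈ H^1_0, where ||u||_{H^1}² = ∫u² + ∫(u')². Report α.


α = 1

Coercivity of a(·,·) on H^1_0(-2, -4/3) means a(u, u) ≥ α ||u||_{H^1}² for every u ∈ H^1_0.
The interval has length L = 2/3, and Poincaré/coercivity depend only on L. Here a(u, u) = ∫(u')² + (13/2)·∫u².
Here c = 13/2 ≥ 1, so a(u,u) = ∫(u')² + c∫u² ≥ ∫(u')² + ∫u² = ||u||_{H^1}², i.e. α = 1 works. No larger α is possible: a(u,u) ≥ α||u||_{H^1}² means (1−α)∫(u')² ≥ (α−c)∫u², and for the modes u_n = sin(nπ(x−x₀)/L) (x₀ the left endpoint) one has ∫u_n²/∫(u_n')² = (L/(nπ))² → 0, so a(u_n,u_n)/||u_n||_{H^1}² → 1. Hence the optimal constant is α = 1.
Therefore α = 1.


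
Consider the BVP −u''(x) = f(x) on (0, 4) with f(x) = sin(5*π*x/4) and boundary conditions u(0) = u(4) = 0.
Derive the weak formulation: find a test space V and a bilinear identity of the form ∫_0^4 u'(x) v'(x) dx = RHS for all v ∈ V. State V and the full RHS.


V = H^1_0(0, 4) (so v(0) = v(4) = 0); weak form: ∫_0^4 u'v' dx = ∫_0^4 (sin(5*π*x/4)) v dx for all v ∈ V.

Multiply both sides by a test function v and integrate from 0 to 4:
  ∫_0^4 −u''(x) v(x) dx = ∫_0^4 f(x) v(x) dx.
Integrate the LHS by parts once:
  ∫_0^4 −u'' v dx = −[u'(x) v(x)]_0^4 + ∫_0^4 u'(x) v'(x) dx.
Thus ∫_0^4 u'(x) v'(x) dx = ∫_0^4 f(x) v(x) dx + [u'(x) v(x)]_0^4.
Choose V so that boundary terms are either known or forced to vanish.
u is Dirichlet: u(0) = u(4) = 0. Let V = H^1_0(0, 4); then v(0) = v(4) = 0, and [u' v]_0^4 = 0.
Weak formulation: find u (satisfying any essential BC) such that ∫_0^4 u'(x) v'(x) dx = ∫_0^4 f v dx for all v ∈ V.
Substituting f(x) = sin(5*π*x/4), the right-hand side is ∫_0^4 (sin(5*π*x/4)) v dx.


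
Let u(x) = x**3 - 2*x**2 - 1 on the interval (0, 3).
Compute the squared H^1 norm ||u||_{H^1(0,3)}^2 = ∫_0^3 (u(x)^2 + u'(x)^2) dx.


||u||_{H^1}^2 = 8031/70

The H^1 norm (squared) on an interval (0, L) is
  ||u||_{H^1}^2 = ∫_0^L u(x)^2 dx + ∫_0^L u'(x)^2 dx.
Compute u'(x) = 3*x**2 - 4*x.
Then u(x)^2 = x**6 - 4*x**5 + 4*x**4 - 2*x**3 + 4*x**2 + 1 and u'(x)^2 = 9*x**4 - 24*x**3 + 16*x**2.
Integrate each monomial from 0 to 3 using ∫_0^3 c·x^n dx = c·3^(n+1)/(n+1):
  ∫_0^3 u(x)^2 dx = ∫_0^3 (x^6 - 4*x^5 + 4*x^4 - 2*x^3 + 4*x^2 + 1) dx. Term by term:
    ∫_0^3 x^6 dx = 2187/7;  ∫_0^3 -4*x^5 dx = -486;  ∫_0^3 4*x^4 dx = 972/5;
    ∫_0^3 -2*x^3 dx = -81/2;  ∫_0^3 4*x^2 dx = 36;  ∫_0^3 1 dx = 3.
  Sum: 2187/7 − 486 + 972/5 − 81/2 + 36 + 3 = 1353/70.
  ∫_0^3 u'(x)^2 dx = ∫_0^3 (9*x^4 - 24*x^3 + 16*x^2) dx. Term by term:
    ∫_0^3 9*x^4 dx = 2187/5;  ∫_0^3 -24*x^3 dx = -486;  ∫_0^3 16*x^2 dx = 144.
  Sum: 2187/5 − 486 + 144 = 477/5.
Adding: ||u||_{H^1}^2 = 1353/70 + 477/5 = 8031/70.


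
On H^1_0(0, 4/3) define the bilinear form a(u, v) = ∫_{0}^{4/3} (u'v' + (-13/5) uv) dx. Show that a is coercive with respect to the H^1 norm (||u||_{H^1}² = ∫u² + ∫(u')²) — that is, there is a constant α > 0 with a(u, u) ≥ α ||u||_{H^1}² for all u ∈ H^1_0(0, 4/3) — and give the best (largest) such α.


α = (-208 + 45*π^2)/(5*(16 + 9*π^2))

Coercivity of a(·,·) on H^1_0(0, 4/3) means a(u, u) ≥ α ||u||_{H^1}² for every u ∈ H^1_0.
The interval has length L = 4/3, and Poincaré/coercivity depend only on L. Here a(u, u) = ∫(u')² + (-13/5)·∫u².
Here c = -13/5 < 0 with |c| < (π/L)² = 9*π^2/16, so coercivity still holds. The condition a(u,u) ≥ α||u||_{H^1}² reads (1−α)∫(u')² ≥ (α−c)∫u². Any admissible α is ≤ 1 (rapidly oscillating u have ∫u²/∫(u')² → 0), and α = 1 would force 0 ≥ (1−c)∫u², impossible since c < 1; so 1−α > 0. By the sharp Poincaré inequality on H^1_0 of an interval of length L, ∫(u')² ≥ (π/L)²∫u² with equality for the first sine mode sin(π(x−x₀)/L) (x₀ the left endpoint), so the inequality holds for all u iff (1−α)(π/L)² ≥ α − c, i.e. α ≤ ((π/L)² + c)/((π/L)² + 1) = (1 + c(L/π)²)/(1 + (L/π)²). (Direct route, valid since c ≤ 0: Poincaré gives c∫u² ≥ c(L/π)²∫(u')², so a(u,u) ≥ (1 + c(L/π)²)∫(u')², while ||u||_{H^1}² ≤ (1 + (L/π)²)∫(u')²; dividing yields the same α.) With (π/L)² = 9*π^2/16 and c = -13/5, the largest admissible constant is α = ((π/L)² + c)/((π/L)² + 1).
Simplifying, α = (-208 + 45*π^2)/(5*(16 + 9*π^2)).


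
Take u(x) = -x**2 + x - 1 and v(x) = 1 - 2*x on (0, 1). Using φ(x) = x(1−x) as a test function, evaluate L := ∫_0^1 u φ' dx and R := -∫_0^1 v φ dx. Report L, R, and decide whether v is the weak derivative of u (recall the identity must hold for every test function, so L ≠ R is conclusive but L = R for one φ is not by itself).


LHS = 0, RHS = 0. Yes, v = u' weakly.

u(x) = -x**2 + x - 1, classical derivative u'(x) = 1 - 2*x.
φ(x) = x(1−x), so φ'(x) = 1 - 2*x.
Note φ(0) = φ(1) = 0, so the boundary term u·φ vanishes.
LHS = ∫_0^1 u(x) φ'(x) dx = ∫_0^1 (2*x^3 - 3*x^2 + 3*x - 1) dx. Term by term:
  ∫_0^1 2*x^3 dx = 1/2;  ∫_0^1 -3*x^2 dx = -1;  ∫_0^1 3*x dx = 3/2;
  ∫_0^1 -1 dx = -1.
Sum: 1/2 − 1 + 3/2 − 1 = 0.
So LHS = 0.
∫_0^1 v(x) φ(x) dx = ∫_0^1 (2*x^3 - 3*x^2 + x) dx. Term by term:
  ∫_0^1 2*x^3 dx = 1/2;  ∫_0^1 -3*x^2 dx = -1;  ∫_0^1 x dx = 1/2.
Sum: 1/2 − 1 + 1/2 = 0.
So RHS = -∫_0^1 v(x) φ(x) dx = 0.
LHS = RHS, so the identity holds for this test φ.
Moreover u is smooth here and v(x) = u'(x) = 1 - 2*x pointwise, so the identity holds for every test function. Hence v is the weak derivative of u.


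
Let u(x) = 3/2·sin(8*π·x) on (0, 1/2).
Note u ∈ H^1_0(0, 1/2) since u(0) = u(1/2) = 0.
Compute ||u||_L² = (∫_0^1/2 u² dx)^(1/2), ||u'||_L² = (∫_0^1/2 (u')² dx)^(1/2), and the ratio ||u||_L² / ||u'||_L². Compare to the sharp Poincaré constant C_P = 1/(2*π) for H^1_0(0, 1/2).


||u||_L² / ||u'||_L² = 1/(8*π) < C_P = 1/(2*π).

u(x) = 3/2·sin(8*π·x), so u'(x) = 12*π*cos(8*π*x).
Writing u(x) = A·sin(kπx/L) with A = 3/2 and k = 4, use ∫_0^L sin²(kπx/L) dx = L/2 and ∫_0^L cos²(kπx/L) dx = L/2.
u² = 9/4·sin²(8*π·x) and (u')² = 144*π^2·cos²(8*π·x), and each of sin², cos² integrates to L/2 = 1/4 over (0, 1/2).
∫_0^1/2 u² dx = 9/16, so ||u||_L² = 3/4.
∫_0^1/2 (u')² dx = 36*π^2, so ||u'||_L² = 6*π.
Ratio ||u||_L² / ||u'||_L² = 1/(8*π).
Sharp Poincaré constant on H^1_0(0, 1/2) is C_P = L/π = 1/(2*π), achieved by sin(2*π·x).
This is the k = 4 harmonic; the ratio L/(kπ) is strictly less than C_P = L/π, consistent with the sharp inequality ||u||_L² ≤ C_P ||u'||_L².


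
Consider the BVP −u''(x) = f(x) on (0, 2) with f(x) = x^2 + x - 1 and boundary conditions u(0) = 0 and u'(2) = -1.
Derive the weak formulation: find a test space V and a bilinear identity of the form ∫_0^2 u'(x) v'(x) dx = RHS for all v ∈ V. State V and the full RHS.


V = {v ∈ H^1(0, 2) : v(0) = 0} (test functions vanish at x = 0 where u is specified); weak form: ∫_0^2 u'v' dx = ∫_0^2 (x^2 + x - 1) v dx − v(2) for all v ∈ V.

Multiply both sides by a test function v and integrate from 0 to 2:
  ∫_0^2 −u''(x) v(x) dx = ∫_0^2 f(x) v(x) dx.
Integrate the LHS by parts once:
  ∫_0^2 −u'' v dx = −[u'(x) v(x)]_0^2 + ∫_0^2 u'(x) v'(x) dx.
Thus ∫_0^2 u'(x) v'(x) dx = ∫_0^2 f(x) v(x) dx + [u'(x) v(x)]_0^2.
Choose V so that boundary terms are either known or forced to vanish.
Mixed BC: u(0) = 0 (Dirichlet) and u'(2) = -1 (Neumann). Define V = {v ∈ H^1(0, 2) : v(0) = 0}. Then [u' v]_0^2 = u'(2)·v(2) − u'(0)·0 = − v(2).
Weak formulation: find u (satisfying any essential BC) such that ∫_0^2 u'(x) v'(x) dx = ∫_0^2 f v dx − v(2) for all v ∈ V (Dirichlet at 0 absorbed into V; Neumann datum at x = 2 contributes the boundary term).
Substituting f(x) = x^2 + x - 1, the right-hand side is ∫_0^2 (x^2 + x - 1) v dx − v(2).


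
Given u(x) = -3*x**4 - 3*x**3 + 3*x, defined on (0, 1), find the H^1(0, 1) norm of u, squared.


||u||_{H^1}^2 = 6539/140

The H^1 norm (squared) on an interval (0, L) is
  ||u||_{H^1}^2 = ∫_0^L u(x)^2 dx + ∫_0^L u'(x)^2 dx.
Compute u'(x) = -12*x**3 - 9*x**2 + 3.
Then u(x)^2 = 9*x**8 + 18*x**7 + 9*x**6 - 18*x**5 - 18*x**4 + 9*x**2 and u'(x)^2 = 144*x**6 + 216*x**5 + 81*x**4 - 72*x**3 - 54*x**2 + 9.
Integrate each monomial from 0 to 1 using ∫_0^1 c·x^n dx = c·1^(n+1)/(n+1):
  ∫_0^1 u(x)^2 dx = ∫_0^1 (9*x^8 + 18*x^7 + 9*x^6 - 18*x^5 - 18*x^4 + 9*x^2) dx. Term by term:
    ∫_0^1 9*x^8 dx = 1;  ∫_0^1 18*x^7 dx = 9/4;  ∫_0^1 9*x^6 dx = 9/7;
    ∫_0^1 -18*x^5 dx = -3;  ∫_0^1 -18*x^4 dx = -18/5;  ∫_0^1 9*x^2 dx = 3.
  Sum: 1 + 9/4 + 9/7 − 3 − 18/5 + 3 = 131/140.
  ∫_0^1 u'(x)^2 dx = ∫_0^1 (144*x^6 + 216*x^5 + 81*x^4 - 72*x^3 - 54*x^2 + 9) dx. Term by term:
    ∫_0^1 144*x^6 dx = 144/7;  ∫_0^1 216*x^5 dx = 36;  ∫_0^1 81*x^4 dx = 81/5;
    ∫_0^1 -72*x^3 dx = -18;  ∫_0^1 -54*x^2 dx = -18;  ∫_0^1 9 dx = 9.
  Sum: 144/7 + 36 + 81/5 − 18 − 18 + 9 = 1602/35.
Adding: ||u||_{H^1}^2 = 131/140 + 1602/35 = 6539/140.


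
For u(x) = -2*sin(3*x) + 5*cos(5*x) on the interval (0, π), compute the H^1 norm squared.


||u||_{H^1(0,π)}^2 = 345*π

u'(x) = -25*sin(5*x) - 6*cos(3*x).
Expand u² and (u')² and integrate term by term on (0, π), using: for integers n ≥ 1, ∫_0^π sin²(nx) dx = ∫_0^π cos²(nx) dx = π/2; for n ≠ n', ∫_0^π sin(nx)sin(n'x) dx = ∫_0^π cos(nx)cos(n'x) dx = 0; and by product-to-sum, ∫_0^π sin(nx)cos(n'x) dx = ½∫_0^π [sin((n+n')x) + sin((n−n')x)] dx, which is 0 when n+n' is even and 2n/(n²−n'²) when n+n' is odd (it need not vanish on (0, π)).
  u² squared terms: (-2)²·∫sin(3x)² dx = 4·π/2 = 2*π;  (5)²·∫cos(5x)² dx = 25·π/2 = 25*π/2.
  u² cross terms: 2·(-2)·(5)·∫sin(3x)·cos(5x) dx = -20·(0) = 0.
  So ∫_0^π u² dx = 2*π + 25*π/2 + 0 = 29*π/2.
  (u')² squared terms: (-25)²·∫sin(5x)² dx = 625·π/2 = 625*π/2;  (-6)²·∫cos(3x)² dx = 36·π/2 = 18*π.
  (u')² cross terms: 2·(-25)·(-6)·∫sin(5x)·cos(3x) dx = 300·(0) = 0.
  So ∫_0^π (u')² dx = 625*π/2 + 18*π + 0 = 661*π/2.
||u||_{H^1}^2 = (29*π/2) + (661*π/2) = 345*π.


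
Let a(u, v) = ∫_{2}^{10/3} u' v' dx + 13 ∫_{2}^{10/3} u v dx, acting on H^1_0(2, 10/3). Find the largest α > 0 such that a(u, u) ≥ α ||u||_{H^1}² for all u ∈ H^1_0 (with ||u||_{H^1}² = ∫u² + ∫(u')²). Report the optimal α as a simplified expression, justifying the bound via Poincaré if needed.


α = 1

Coercivity of a(·,·) on H^1_0(2, 10/3) means a(u, u) ≥ α ||u||_{H^1}² for every u ∈ H^1_0.
The interval has length L = 4/3, and Poincaré/coercivity depend only on L. Here a(u, u) = ∫(u')² + (13)·∫u².
Here c = 13 ≥ 1, so a(u,u) = ∫(u')² + c∫u² ≥ ∫(u')² + ∫u² = ||u||_{H^1}², i.e. α = 1 works. No larger α is possible: a(u,u) ≥ α||u||_{H^1}² means (1−α)∫(u')² ≥ (α−c)∫u², and for the modes u_n = sin(nπ(x−x₀)/L) (x₀ the left endpoint) one has ∫u_n²/∫(u_n')² = (L/(nπ))² → 0, so a(u_n,u_n)/||u_n||_{H^1}² → 1. Hence the optimal constant is α = 1.
Therefore α = 1.


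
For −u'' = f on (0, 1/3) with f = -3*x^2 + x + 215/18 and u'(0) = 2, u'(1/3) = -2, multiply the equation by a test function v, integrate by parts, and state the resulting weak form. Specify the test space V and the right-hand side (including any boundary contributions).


V = H^1(0, 1/3) (v unrestricted at boundary; u is determined up to an additive constant); weak form: ∫_0^1/3 u'v' dx = ∫_0^1/3 (-3*x^2 + x + 215/18) v dx − 2·v(1/3) − 2·v(0) for all v ∈ V.

Multiply both sides by a test function v and integrate from 0 to 1/3:
  ∫_0^1/3 −u''(x) v(x) dx = ∫_0^1/3 f(x) v(x) dx.
Integrate the LHS by parts once:
  ∫_0^1/3 −u'' v dx = −[u'(x) v(x)]_0^1/3 + ∫_0^1/3 u'(x) v'(x) dx.
Thus ∫_0^1/3 u'(x) v'(x) dx = ∫_0^1/3 f(x) v(x) dx + [u'(x) v(x)]_0^1/3.
Choose V so that boundary terms are either known or forced to vanish.
u has inhomogeneous Neumann u'(0) = 2, u'(1/3) = -2. [u' v]_0^1/3 = (-2)·v(1/3) − (2)·v(0) = − 2·v(1/3) − 2·v(0). Take V = H^1(0, 1/3); boundary term becomes part of RHS.
Weak formulation: find u (satisfying any essential BC) such that ∫_0^1/3 u'(x) v'(x) dx = ∫_0^1/3 f v dx − 2·v(1/3) − 2·v(0) for all v ∈ V (Neumann data are natural BCs: they enter the RHS as boundary terms).
Substituting f(x) = -3*x^2 + x + 215/18, the right-hand side is ∫_0^1/3 (-3*x^2 + x + 215/18) v dx − 2·v(1/3) − 2·v(0).
Compatibility check (pure Neumann): taking v ≡ 1 ∈ V gives 0 = ∫_0^1/3 f dx + (-2) − (2), i.e. ∫_0^1/3 f dx must equal u'(0) − u'(1/3) = 4. Indeed ∫_0^1/3 (-3*x^2 + x + 215/18) dx = 4, so the data are compatible. The solution is then unique only up to an additive constant (fix it e.g. by requiring ∫_0^1/3 u dx = 0).


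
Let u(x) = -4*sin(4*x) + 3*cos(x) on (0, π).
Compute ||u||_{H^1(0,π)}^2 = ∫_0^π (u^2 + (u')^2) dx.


||u||_{H^1(0,π)}^2 = -128/5 + 145*π

u'(x) = -3*sin(x) - 16*cos(4*x).
Expand u² and (u')² and integrate term by term on (0, π), using: for integers n ≥ 1, ∫_0^π sin²(nx) dx = ∫_0^π cos²(nx) dx = π/2; for n ≠ n', ∫_0^π sin(nx)sin(n'x) dx = ∫_0^π cos(nx)cos(n'x) dx = 0; and by product-to-sum, ∫_0^π sin(nx)cos(n'x) dx = ½∫_0^π [sin((n+n')x) + sin((n−n')x)] dx, which is 0 when n+n' is even and 2n/(n²−n'²) when n+n' is odd (it need not vanish on (0, π)).
  u² squared terms: (-4)²·∫sin(4x)² dx = 16·π/2 = 8*π;  (3)²·∫cos(x)² dx = 9·π/2 = 9*π/2.
  u² cross terms: 2·(-4)·(3)·∫sin(4x)·cos(x) dx = -24·(8/15) = -64/5.
  So ∫_0^π u² dx = 8*π + 9*π/2 − 64/5 = -64/5 + 25*π/2.
  (u')² squared terms: (-16)²·∫cos(4x)² dx = 256·π/2 = 128*π;  (-3)²·∫sin(x)² dx = 9·π/2 = 9*π/2.
  (u')² cross terms: 2·(-16)·(-3)·∫cos(4x)·sin(x) dx = 96·(-2/15) = -64/5.
  So ∫_0^π (u')² dx = 128*π + 9*π/2 − 64/5 = -64/5 + 265*π/2.
||u||_{H^1}^2 = (-64/5 + 25*π/2) + (-64/5 + 265*π/2) = -128/5 + 145*π.


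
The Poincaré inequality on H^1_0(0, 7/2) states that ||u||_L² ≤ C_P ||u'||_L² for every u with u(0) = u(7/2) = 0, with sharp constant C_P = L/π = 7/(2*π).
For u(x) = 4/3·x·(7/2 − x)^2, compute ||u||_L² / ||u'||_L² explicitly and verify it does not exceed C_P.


||u||_L² / ||u'||_L² = sqrt(14)/4 < C_P = 7/(2*π).

u(x) = 4/3·x·(7/2 − x)^2, so u'(x) = 4*x^2 - 56*x/3 + 49/3.
u(x) = 4/3·x·(7/2 − x)^2 vanishes at x = 0 and x = 7/2, so u ∈ H^1_0(0, 7/2). Differentiate via the product rule and integrate the resulting polynomials term by term.
  ∫_0^7/2 u² dx = ∫_0^7/2 (16*x^6/9 - 224*x^5/9 + 392*x^4/3 - 2744*x^3/9 + 2401*x^2/9) dx. Term by term:
    ∫_0^7/2 16*x^6/9 dx = 117649/72;  ∫_0^7/2 -224*x^5/9 dx = -823543/108;  ∫_0^7/2 392*x^4/3 dx = 823543/60;
    ∫_0^7/2 -2744*x^3/9 dx = -823543/72;  ∫_0^7/2 2401*x^2/9 dx = 823543/216.
  Sum: 117649/72 − 823543/108 + 823543/60 − 823543/72 + 823543/216 = 117649/1080.
  ∫_0^7/2 (u')² dx = ∫_0^7/2 (16*x^4 - 448*x^3/3 + 4312*x^2/9 - 5488*x/9 + 2401/9) dx. Term by term:
    ∫_0^7/2 16*x^4 dx = 16807/10;  ∫_0^7/2 -448*x^3/3 dx = -16807/3;  ∫_0^7/2 4312*x^2/9 dx = 184877/27;
    ∫_0^7/2 -5488*x/9 dx = -33614/9;  ∫_0^7/2 2401/9 dx = 16807/18.
  Sum: 16807/10 − 16807/3 + 184877/27 − 33614/9 + 16807/18 = 16807/135.
∫_0^7/2 u² dx = 117649/1080, so ||u||_L² = 343*sqrt(30)/180.
∫_0^7/2 (u')² dx = 16807/135, so ||u'||_L² = 49*sqrt(105)/45.
Ratio ||u||_L² / ||u'||_L² = sqrt(14)/4.
Sharp Poincaré constant on H^1_0(0, 7/2) is C_P = L/π = 7/(2*π), achieved by sin(2*π/7·x).
A polynomial bump cannot attain the sharp Poincaré constant (only the first sine eigenfunction does), so the ratio is strictly less than C_P, consistent with ||u||_L² ≤ C_P ||u'||_L².


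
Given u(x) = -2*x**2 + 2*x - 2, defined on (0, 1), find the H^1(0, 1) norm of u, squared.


||u||_{H^1}^2 = 62/15

The H^1 norm (squared) on an interval (0, L) is
  ||u||_{H^1}^2 = ∫_0^L u(x)^2 dx + ∫_0^L u'(x)^2 dx.
Compute u'(x) = 2 - 4*x.
Then u(x)^2 = 4*x**4 - 8*x**3 + 12*x**2 - 8*x + 4 and u'(x)^2 = 16*x**2 - 16*x + 4.
Integrate each monomial from 0 to 1 using ∫_0^1 c·x^n dx = c·1^(n+1)/(n+1):
  ∫_0^1 u(x)^2 dx = ∫_0^1 (4*x^4 - 8*x^3 + 12*x^2 - 8*x + 4) dx. Term by term:
    ∫_0^1 4*x^4 dx = 4/5;  ∫_0^1 -8*x^3 dx = -2;  ∫_0^1 12*x^2 dx = 4;
    ∫_0^1 -8*x dx = -4;  ∫_0^1 4 dx = 4.
  Sum: 4/5 − 2 + 4 − 4 + 4 = 14/5.
  ∫_0^1 u'(x)^2 dx = ∫_0^1 (16*x^2 - 16*x + 4) dx. Term by term:
    ∫_0^1 16*x^2 dx = 16/3;  ∫_0^1 -16*x dx = -8;  ∫_0^1 4 dx = 4.
  Sum: 16/3 − 8 + 4 = 4/3.
Adding: ||u||_{H^1}^2 = 14/5 + 4/3 = 62/15.


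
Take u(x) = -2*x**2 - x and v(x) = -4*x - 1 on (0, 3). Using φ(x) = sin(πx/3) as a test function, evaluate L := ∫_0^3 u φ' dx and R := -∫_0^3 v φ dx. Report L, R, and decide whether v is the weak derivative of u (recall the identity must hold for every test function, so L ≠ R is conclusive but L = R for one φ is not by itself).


LHS = 42/π, RHS = 42/π. Yes, v = u' weakly.

u(x) = -2*x**2 - x, classical derivative u'(x) = -4*x - 1.
φ(x) = sin(πx/3), so φ'(x) = π*cos(π*x/3)/3.
Note φ(0) = φ(3) = 0, so the boundary term u·φ vanishes.
LHS = ∫_0^3 u(x) φ'(x) dx = ∫_0^3 (-2*π*x^2*cos(π*x/3)/3 - π*x*cos(π*x/3)/3) dx. Term by term:
  ∫_0^3 -2*π*x^2*cos(π*x/3)/3 dx = 36/π;  ∫_0^3 -π*x*cos(π*x/3)/3 dx = 6/π.
Sum: 36/π + 6/π = 42/π.
So LHS = 42/π.
∫_0^3 v(x) φ(x) dx = ∫_0^3 (-4*x*sin(π*x/3) - sin(π*x/3)) dx. Term by term:
  ∫_0^3 -sin(π*x/3) dx = -6/π;  ∫_0^3 -4*x*sin(π*x/3) dx = -36/π.
Sum: -6/π − 36/π = -42/π.
So RHS = -∫_0^3 v(x) φ(x) dx = 42/π.
LHS = RHS, so the identity holds for this test φ.
Moreover u is smooth here and v(x) = u'(x) = -4*x - 1 pointwise, so the identity holds for every test function. Hence v is the weak derivative of u.


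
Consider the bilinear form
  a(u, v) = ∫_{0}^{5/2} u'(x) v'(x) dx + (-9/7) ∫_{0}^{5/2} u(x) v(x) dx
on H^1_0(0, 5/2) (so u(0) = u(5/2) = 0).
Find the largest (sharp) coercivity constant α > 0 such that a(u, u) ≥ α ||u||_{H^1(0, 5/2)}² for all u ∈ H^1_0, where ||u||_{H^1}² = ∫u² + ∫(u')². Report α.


α = (-225 + 28*π^2)/(7*(25 + 4*π^2))

Coercivity of a(·,·) on H^1_0(0, 5/2) means a(u, u) ≥ α ||u||_{H^1}² for every u ∈ H^1_0.
The interval has length L = 5/2, and Poincaré/coercivity depend only on L. Here a(u, u) = ∫(u')² + (-9/7)·∫u².
Here c = -9/7 < 0 with |c| < (π/L)² = 4*π^2/25, so coercivity still holds. The condition a(u,u) ≥ α||u||_{H^1}² reads (1−α)∫(u')² ≥ (α−c)∫u². Any admissible α is ≤ 1 (rapidly oscillating u have ∫u²/∫(u')² → 0), and α = 1 would force 0 ≥ (1−c)∫u², impossible since c < 1; so 1−α > 0. By the sharp Poincaré inequality on H^1_0 of an interval of length L, ∫(u')² ≥ (π/L)²∫u² with equality for the first sine mode sin(π(x−x₀)/L) (x₀ the left endpoint), so the inequality holds for all u iff (1−α)(π/L)² ≥ α − c, i.e. α ≤ ((π/L)² + c)/((π/L)² + 1) = (1 + c(L/π)²)/(1 + (L/π)²). (Direct route, valid since c ≤ 0: Poincaré gives c∫u² ≥ c(L/π)²∫(u')², so a(u,u) ≥ (1 + c(L/π)²)∫(u')², while ||u||_{H^1}² ≤ (1 + (L/π)²)∫(u')²; dividing yields the same α.) With (π/L)² = 4*π^2/25 and c = -9/7, the largest admissible constant is α = ((π/L)² + c)/((π/L)² + 1).
Simplifying, α = (-225 + 28*π^2)/(7*(25 + 4*π^2)).


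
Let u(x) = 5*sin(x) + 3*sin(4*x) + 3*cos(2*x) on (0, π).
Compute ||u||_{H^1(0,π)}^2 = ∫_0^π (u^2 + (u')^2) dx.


||u||_{H^1(0,π)}^2 = -100 + 124*π

u'(x) = -6*sin(2*x) + 5*cos(x) + 12*cos(4*x).
Expand u² and (u')² and integrate term by term on (0, π), using: for integers n ≥ 1, ∫_0^π sin²(nx) dx = ∫_0^π cos²(nx) dx = π/2; for n ≠ n', ∫_0^π sin(nx)sin(n'x) dx = ∫_0^π cos(nx)cos(n'x) dx = 0; and by product-to-sum, ∫_0^π sin(nx)cos(n'x) dx = ½∫_0^π [sin((n+n')x) + sin((n−n')x)] dx, which is 0 when n+n' is even and 2n/(n²−n'²) when n+n' is odd (it need not vanish on (0, π)).
  u² squared terms: (3)²·∫cos(2x)² dx = 9·π/2 = 9*π/2;  (3)²·∫sin(4x)² dx = 9·π/2 = 9*π/2;  (5)²·∫sin(x)² dx = 25·π/2 = 25*π/2.
  u² cross terms: 2·(3)·(3)·∫cos(2x)·sin(4x) dx = 18·(0) = 0;  2·(3)·(5)·∫cos(2x)·sin(x) dx = 30·(-2/3) = -20;  2·(3)·(5)·∫sin(4x)·sin(x) dx = 30·(0) = 0.
  So ∫_0^π u² dx = 9*π/2 + 9*π/2 + 25*π/2 + 0 − 20 + 0 = -20 + 43*π/2.
  (u')² squared terms: (-6)²·∫sin(2x)² dx = 36·π/2 = 18*π;  (5)²·∫cos(x)² dx = 25·π/2 = 25*π/2;  (12)²·∫cos(4x)² dx = 144·π/2 = 72*π.
  (u')² cross terms: 2·(-6)·(5)·∫sin(2x)·cos(x) dx = -60·(4/3) = -80;  2·(-6)·(12)·∫sin(2x)·cos(4x) dx = -144·(0) = 0;  2·(5)·(12)·∫cos(x)·cos(4x) dx = 120·(0) = 0.
  So ∫_0^π (u')² dx = 18*π + 25*π/2 + 72*π − 80 + 0 + 0 = -80 + 205*π/2.
||u||_{H^1}^2 = (-20 + 43*π/2) + (-80 + 205*π/2) = -100 + 124*π.


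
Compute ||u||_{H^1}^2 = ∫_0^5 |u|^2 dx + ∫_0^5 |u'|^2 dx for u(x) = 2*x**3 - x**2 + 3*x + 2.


||u||_{H^1}^2 = 2660855/42

The H^1 norm (squared) on an interval (0, L) is
  ||u||_{H^1}^2 = ∫_0^L u(x)^2 dx + ∫_0^L u'(x)^2 dx.
Compute u'(x) = 6*x**2 - 2*x + 3.
Then u(x)^2 = 4*x**6 - 4*x**5 + 13*x**4 + 2*x**3 + 5*x**2 + 12*x + 4 and u'(x)^2 = 36*x**4 - 24*x**3 + 40*x**2 - 12*x + 9.
Integrate each monomial from 0 to 5 using ∫_0^5 c·x^n dx = c·5^(n+1)/(n+1):
  ∫_0^5 u(x)^2 dx = ∫_0^5 (4*x^6 - 4*x^5 + 13*x^4 + 2*x^3 + 5*x^2 + 12*x + 4) dx. Term by term:
    ∫_0^5 4*x^6 dx = 312500/7;  ∫_0^5 -4*x^5 dx = -31250/3;  ∫_0^5 13*x^4 dx = 8125;
    ∫_0^5 2*x^3 dx = 625/2;  ∫_0^5 5*x^2 dx = 625/3;  ∫_0^5 12*x dx = 150;
    ∫_0^5 4 dx = 20.
  Sum: 312500/7 − 31250/3 + 8125 + 625/2 + 625/3 + 150 + 20 = 1807765/42.
  ∫_0^5 u'(x)^2 dx = ∫_0^5 (36*x^4 - 24*x^3 + 40*x^2 - 12*x + 9) dx. Term by term:
    ∫_0^5 36*x^4 dx = 22500;  ∫_0^5 -24*x^3 dx = -3750;  ∫_0^5 40*x^2 dx = 5000/3;
    ∫_0^5 -12*x dx = -150;  ∫_0^5 9 dx = 45.
  Sum: 22500 − 3750 + 5000/3 − 150 + 45 = 60935/3.
Adding: ||u||_{H^1}^2 = 1807765/42 + 60935/3 = 2660855/42.


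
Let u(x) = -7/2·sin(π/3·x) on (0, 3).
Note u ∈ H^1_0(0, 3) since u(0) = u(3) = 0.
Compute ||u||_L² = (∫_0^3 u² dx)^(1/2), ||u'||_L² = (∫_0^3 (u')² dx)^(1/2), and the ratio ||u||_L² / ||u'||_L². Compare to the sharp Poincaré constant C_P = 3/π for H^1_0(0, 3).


||u||_L² / ||u'||_L² = 3/π = C_P.

u(x) = -7/2·sin(π/3·x), so u'(x) = -7*π*cos(π*x/3)/6.
Writing u(x) = A·sin(kπx/L) with A = -7/2 and k = 1, use ∫_0^L sin²(kπx/L) dx = L/2 and ∫_0^L cos²(kπx/L) dx = L/2.
u² = 49/4·sin²(π/3·x) and (u')² = 49*π^2/36·cos²(π/3·x), and each of sin², cos² integrates to L/2 = 3/2 over (0, 3).
∫_0^3 u² dx = 147/8, so ||u||_L² = 7*sqrt(6)/4.
∫_0^3 (u')² dx = 49*π^2/24, so ||u'||_L² = 7*sqrt(6)*π/12.
Ratio ||u||_L² / ||u'||_L² = 3/π.
Sharp Poincaré constant on H^1_0(0, 3) is C_P = L/π = 3/π, achieved by sin(π/3·x).
This is the k = 1 eigenfunction (up to amplitude), so the ratio equals the sharp Poincaré constant exactly.


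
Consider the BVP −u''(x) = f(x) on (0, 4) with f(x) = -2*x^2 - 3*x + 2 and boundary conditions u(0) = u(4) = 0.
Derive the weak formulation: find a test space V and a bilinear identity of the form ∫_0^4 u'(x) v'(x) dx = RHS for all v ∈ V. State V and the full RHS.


V = H^1_0(0, 4) (so v(0) = v(4) = 0); weak form: ∫_0^4 u'v' dx = ∫_0^4 (-2*x^2 - 3*x + 2) v dx for all v ∈ V.

Multiply both sides by a test function v and integrate from 0 to 4:
  ∫_0^4 −u''(x) v(x) dx = ∫_0^4 f(x) v(x) dx.
Integrate the LHS by parts once:
  ∫_0^4 −u'' v dx = −[u'(x) v(x)]_0^4 + ∫_0^4 u'(x) v'(x) dx.
Thus ∫_0^4 u'(x) v'(x) dx = ∫_0^4 f(x) v(x) dx + [u'(x) v(x)]_0^4.
Choose V so that boundary terms are either known or forced to vanish.
u is Dirichlet: u(0) = u(4) = 0. Let V = H^1_0(0, 4); then v(0) = v(4) = 0, and [u' v]_0^4 = 0.
Weak formulation: find u (satisfying any essential BC) such that ∫_0^4 u'(x) v'(x) dx = ∫_0^4 f v dx for all v ∈ V.
Substituting f(x) = -2*x^2 - 3*x + 2, the right-hand side is ∫_0^4 (-2*x^2 - 3*x + 2) v dx.


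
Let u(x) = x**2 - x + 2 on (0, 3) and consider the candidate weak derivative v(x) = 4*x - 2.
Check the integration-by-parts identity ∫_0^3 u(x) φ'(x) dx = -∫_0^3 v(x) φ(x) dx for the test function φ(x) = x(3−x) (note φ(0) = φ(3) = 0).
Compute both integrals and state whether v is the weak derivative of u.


LHS = -9, RHS = -18. No, v is not the weak derivative of u.

u(x) = x**2 - x + 2, classical derivative u'(x) = 2*x - 1.
φ(x) = x(3−x), so φ'(x) = 3 - 2*x.
Note φ(0) = φ(3) = 0, so the boundary term u·φ vanishes.
LHS = ∫_0^3 u(x) φ'(x) dx = ∫_0^3 (-2*x^3 + 5*x^2 - 7*x + 6) dx. Term by term:
  ∫_0^3 -2*x^3 dx = -81/2;  ∫_0^3 5*x^2 dx = 45;  ∫_0^3 -7*x dx = -63/2;
  ∫_0^3 6 dx = 18.
Sum: -81/2 + 45 − 63/2 + 18 = -9.
So LHS = -9.
∫_0^3 v(x) φ(x) dx = ∫_0^3 (-4*x^3 + 14*x^2 - 6*x) dx. Term by term:
  ∫_0^3 -4*x^3 dx = -81;  ∫_0^3 14*x^2 dx = 126;  ∫_0^3 -6*x dx = -27.
Sum: -81 + 126 − 27 = 18.
So RHS = -∫_0^3 v(x) φ(x) dx = -18.
LHS − RHS = 9 ≠ 0, so the identity fails.
(For a valid weak derivative the identity must hold for EVERY test function, in particular this one. The failure shows v is NOT the weak derivative of u.)
Correct weak derivative would be u'(x) = 2*x - 1.


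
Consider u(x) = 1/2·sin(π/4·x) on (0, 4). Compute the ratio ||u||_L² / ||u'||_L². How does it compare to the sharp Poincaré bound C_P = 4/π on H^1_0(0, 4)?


||u||_L² / ||u'||_L² = 4/π = C_P.

u(x) = 1/2·sin(π/4·x), so u'(x) = π*cos(π*x/4)/8.
Writing u(x) = A·sin(kπx/L) with A = 1/2 and k = 1, use ∫_0^L sin²(kπx/L) dx = L/2 and ∫_0^L cos²(kπx/L) dx = L/2.
u² = 1/4·sin²(π/4·x) and (u')² = π^2/64·cos²(π/4·x), and each of sin², cos² integrates to L/2 = 2 over (0, 4).
∫_0^4 u² dx = 1/2, so ||u||_L² = sqrt(2)/2.
∫_0^4 (u')² dx = π^2/32, so ||u'||_L² = sqrt(2)*π/8.
Ratio ||u||_L² / ||u'||_L² = 4/π.
Sharp Poincaré constant on H^1_0(0, 4) is C_P = L/π = 4/π, achieved by sin(π/4·x).
This is the k = 1 eigenfunction (up to amplitude), so the ratio equals the sharp Poincaré constant exactly.


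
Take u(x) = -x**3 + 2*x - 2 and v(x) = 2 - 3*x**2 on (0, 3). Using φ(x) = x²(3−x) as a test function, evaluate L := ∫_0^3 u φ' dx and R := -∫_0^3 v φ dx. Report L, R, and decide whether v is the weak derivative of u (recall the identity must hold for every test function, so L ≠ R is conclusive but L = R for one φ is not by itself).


LHS = 297/5, RHS = 297/5. Yes, v = u' weakly.

u(x) = -x**3 + 2*x - 2, classical derivative u'(x) = 2 - 3*x**2.
φ(x) = x²(3−x), so φ'(x) = 3*x*(2 - x).
Note φ(0) = φ(3) = 0, so the boundary term u·φ vanishes.
LHS = ∫_0^3 u(x) φ'(x) dx = ∫_0^3 (3*x^5 - 6*x^4 - 6*x^3 + 18*x^2 - 12*x) dx. Term by term:
  ∫_0^3 3*x^5 dx = 729/2;  ∫_0^3 -6*x^4 dx = -1458/5;  ∫_0^3 -6*x^3 dx = -243/2;
  ∫_0^3 18*x^2 dx = 162;  ∫_0^3 -12*x dx = -54.
Sum: 729/2 − 1458/5 − 243/2 + 162 − 54 = 297/5.
So LHS = 297/5.
∫_0^3 v(x) φ(x) dx = ∫_0^3 (3*x^5 - 9*x^4 - 2*x^3 + 6*x^2) dx. Term by term:
  ∫_0^3 3*x^5 dx = 729/2;  ∫_0^3 -9*x^4 dx = -2187/5;  ∫_0^3 -2*x^3 dx = -81/2;
  ∫_0^3 6*x^2 dx = 54.
Sum: 729/2 − 2187/5 − 81/2 + 54 = -297/5.
So RHS = -∫_0^3 v(x) φ(x) dx = 297/5.
LHS = RHS, so the identity holds for this test φ.
Moreover u is smooth here and v(x) = u'(x) = 2 - 3*x**2 pointwise, so the identity holds for every test function. Hence v is the weak derivative of u.


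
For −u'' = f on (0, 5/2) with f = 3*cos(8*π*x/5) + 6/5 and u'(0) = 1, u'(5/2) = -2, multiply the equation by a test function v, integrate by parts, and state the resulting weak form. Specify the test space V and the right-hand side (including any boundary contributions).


V = H^1(0, 5/2) (v unrestricted at boundary; u is determined up to an additive constant); weak form: ∫_0^5/2 u'v' dx = ∫_0^5/2 (3*cos(8*π*x/5) + 6/5) v dx − 2·v(5/2) − v(0) for all v ∈ V.

Multiply both sides by a test function v and integrate from 0 to 5/2:
  ∫_0^5/2 −u''(x) v(x) dx = ∫_0^5/2 f(x) v(x) dx.
Integrate the LHS by parts once:
  ∫_0^5/2 −u'' v dx = −[u'(x) v(x)]_0^5/2 + ∫_0^5/2 u'(x) v'(x) dx.
Thus ∫_0^5/2 u'(x) v'(x) dx = ∫_0^5/2 f(x) v(x) dx + [u'(x) v(x)]_0^5/2.
Choose V so that boundary terms are either known or forced to vanish.
u has inhomogeneous Neumann u'(0) = 1, u'(5/2) = -2. [u' v]_0^5/2 = (-2)·v(5/2) − (1)·v(0) = − 2·v(5/2) − v(0). Take V = H^1(0, 5/2); boundary term becomes part of RHS.
Weak formulation: find u (satisfying any essential BC) such that ∫_0^5/2 u'(x) v'(x) dx = ∫_0^5/2 f v dx − 2·v(5/2) − v(0) for all v ∈ V (Neumann data are natural BCs: they enter the RHS as boundary terms).
Substituting f(x) = 3*cos(8*π*x/5) + 6/5, the right-hand side is ∫_0^5/2 (3*cos(8*π*x/5) + 6/5) v dx − 2·v(5/2) − v(0).
Compatibility check (pure Neumann): taking v ≡ 1 ∈ V gives 0 = ∫_0^5/2 f dx + (-2) − (1), i.e. ∫_0^5/2 f dx must equal u'(0) − u'(5/2) = 3. Indeed ∫_0^5/2 (3*cos(8*π*x/5) + 6/5) dx = 3, so the data are compatible. The solution is then unique only up to an additive constant (fix it e.g. by requiring ∫_0^5/2 u dx = 0).


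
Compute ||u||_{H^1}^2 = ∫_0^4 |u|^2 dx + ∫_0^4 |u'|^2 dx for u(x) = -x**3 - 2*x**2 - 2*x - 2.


||u||_{H^1}^2 = 417696/35

The H^1 norm (squared) on an interval (0, L) is
  ||u||_{H^1}^2 = ∫_0^L u(x)^2 dx + ∫_0^L u'(x)^2 dx.
Compute u'(x) = -3*x**2 - 4*x - 2.
Then u(x)^2 = x**6 + 4*x**5 + 8*x**4 + 12*x**3 + 12*x**2 + 8*x + 4 and u'(x)^2 = 9*x**4 + 24*x**3 + 28*x**2 + 16*x + 4.
Integrate each monomial from 0 to 4 using ∫_0^4 c·x^n dx = c·4^(n+1)/(n+1):
  ∫_0^4 u(x)^2 dx = ∫_0^4 (x^6 + 4*x^5 + 8*x^4 + 12*x^3 + 12*x^2 + 8*x + 4) dx. Term by term:
    ∫_0^4 x^6 dx = 16384/7;  ∫_0^4 4*x^5 dx = 8192/3;  ∫_0^4 8*x^4 dx = 8192/5;
    ∫_0^4 12*x^3 dx = 768;  ∫_0^4 12*x^2 dx = 256;  ∫_0^4 8*x dx = 64;
    ∫_0^4 4 dx = 16.
  Sum: 16384/7 + 8192/3 + 8192/5 + 768 + 256 + 64 + 16 = 820432/105.
  ∫_0^4 u'(x)^2 dx = ∫_0^4 (9*x^4 + 24*x^3 + 28*x^2 + 16*x + 4) dx. Term by term:
    ∫_0^4 9*x^4 dx = 9216/5;  ∫_0^4 24*x^3 dx = 1536;  ∫_0^4 28*x^2 dx = 1792/3;
    ∫_0^4 16*x dx = 128;  ∫_0^4 4 dx = 16.
  Sum: 9216/5 + 1536 + 1792/3 + 128 + 16 = 61808/15.
Adding: ||u||_{H^1}^2 = 820432/105 + 61808/15 = 417696/35.
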